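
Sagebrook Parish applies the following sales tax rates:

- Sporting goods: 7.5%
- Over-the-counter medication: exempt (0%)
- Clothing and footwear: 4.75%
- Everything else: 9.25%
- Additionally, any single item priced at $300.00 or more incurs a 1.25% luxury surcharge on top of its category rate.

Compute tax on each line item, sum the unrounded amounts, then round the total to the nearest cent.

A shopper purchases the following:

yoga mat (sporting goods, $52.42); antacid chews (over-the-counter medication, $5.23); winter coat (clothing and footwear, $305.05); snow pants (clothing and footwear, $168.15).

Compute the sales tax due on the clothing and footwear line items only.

$26.29

Winter coat $305.05: clothing and footwear → 4.75% + 1.25% surcharge = 6% → $18.303
Snow pants $168.15: clothing and footwear → 4.75% → $7.987125
Tax on clothing and footwear: unrounded sum = $26.290125 → $26.29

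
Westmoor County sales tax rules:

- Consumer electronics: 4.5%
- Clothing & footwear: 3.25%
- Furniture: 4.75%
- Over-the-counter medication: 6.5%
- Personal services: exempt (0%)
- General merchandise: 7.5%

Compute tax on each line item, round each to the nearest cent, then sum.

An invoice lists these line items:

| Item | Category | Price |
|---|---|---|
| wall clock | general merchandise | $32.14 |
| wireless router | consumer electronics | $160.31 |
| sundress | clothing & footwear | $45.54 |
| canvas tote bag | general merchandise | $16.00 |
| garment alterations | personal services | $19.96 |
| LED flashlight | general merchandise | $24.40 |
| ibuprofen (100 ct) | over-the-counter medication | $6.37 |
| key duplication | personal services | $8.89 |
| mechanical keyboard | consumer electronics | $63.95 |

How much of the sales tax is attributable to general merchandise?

$5.44

Wall clock $32.14: general merchandise → 7.5% → $2.41
Canvas tote bag $16.00: general merchandise → 7.5% → $1.20
LED flashlight $24.40: general merchandise → 7.5% → $1.83
Tax on general merchandise = $2.41 + $1.20 + $1.83 = $5.44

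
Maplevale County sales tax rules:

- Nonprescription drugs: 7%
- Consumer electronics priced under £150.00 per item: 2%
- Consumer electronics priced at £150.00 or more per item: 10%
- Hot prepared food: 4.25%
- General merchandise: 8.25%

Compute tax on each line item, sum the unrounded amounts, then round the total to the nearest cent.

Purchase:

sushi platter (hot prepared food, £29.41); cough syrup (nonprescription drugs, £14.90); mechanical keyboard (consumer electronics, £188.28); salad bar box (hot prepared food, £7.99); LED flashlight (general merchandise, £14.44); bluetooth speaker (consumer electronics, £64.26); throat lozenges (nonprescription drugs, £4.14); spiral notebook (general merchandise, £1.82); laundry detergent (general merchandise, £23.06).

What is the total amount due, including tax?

Sushi platter £29.41: hot prepared food → 4.25% → £1.249925
Cough syrup £14.90: nonprescription drugs → 7% → £1.043
Mechanical keyboard £188.28: consumer electronics, £150.00 or more → 10% → £18.828
Salad bar box £7.99: hot prepared food → 4.25% → £0.339575
LED flashlight £14.44: general merchandise → 8.25% → £1.1913
Bluetooth speaker £64.26: consumer electronics, under £150.00 → 2% → £1.2852
Throat lozenges £4.14: nonprescription drugs → 7% → £0.2898
Spiral notebook £1.82: general merchandise → 8.25% → £0.15015
Laundry detergent £23.06: general merchandise → 8.25% → £1.90245
Subtotal = £348.30; unrounded tax = £26.2794 → £26.28; total due = £374.58

£374.58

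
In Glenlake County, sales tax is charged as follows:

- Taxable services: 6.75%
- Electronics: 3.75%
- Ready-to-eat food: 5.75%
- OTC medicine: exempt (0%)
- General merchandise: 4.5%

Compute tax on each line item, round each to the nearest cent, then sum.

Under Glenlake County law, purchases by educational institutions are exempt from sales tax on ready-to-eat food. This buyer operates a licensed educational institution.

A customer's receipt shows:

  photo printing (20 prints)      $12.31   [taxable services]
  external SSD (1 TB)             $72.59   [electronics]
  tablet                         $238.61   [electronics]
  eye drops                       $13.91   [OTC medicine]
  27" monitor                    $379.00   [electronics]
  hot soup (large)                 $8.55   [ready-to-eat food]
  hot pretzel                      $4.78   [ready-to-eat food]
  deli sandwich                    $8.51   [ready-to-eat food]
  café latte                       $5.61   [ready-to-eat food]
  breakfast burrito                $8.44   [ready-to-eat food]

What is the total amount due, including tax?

$779.02

Photo printing (20 prints) $12.31: taxable services → 6.75% → $0.83
External SSD (1 TB) $72.59: electronics → 3.75% → $2.72
Tablet $238.61: electronics → 3.75% → $8.95
Eye drops $13.91: OTC medicine → 0% → $0.00
27" monitor $379.00: electronics → 3.75% → $14.21
Hot soup (large) $8.55: ready-to-eat food, buyer-exempt → 0% → $0.00
Hot pretzel $4.78: ready-to-eat food, buyer-exempt → 0% → $0.00
Deli sandwich $8.51: ready-to-eat food, buyer-exempt → 0% → $0.00
Café latte $5.61: ready-to-eat food, buyer-exempt → 0% → $0.00
Breakfast burrito $8.44: ready-to-eat food, buyer-exempt → 0% → $0.00
Subtotal = $752.31; tax = $26.71; total due = $779.02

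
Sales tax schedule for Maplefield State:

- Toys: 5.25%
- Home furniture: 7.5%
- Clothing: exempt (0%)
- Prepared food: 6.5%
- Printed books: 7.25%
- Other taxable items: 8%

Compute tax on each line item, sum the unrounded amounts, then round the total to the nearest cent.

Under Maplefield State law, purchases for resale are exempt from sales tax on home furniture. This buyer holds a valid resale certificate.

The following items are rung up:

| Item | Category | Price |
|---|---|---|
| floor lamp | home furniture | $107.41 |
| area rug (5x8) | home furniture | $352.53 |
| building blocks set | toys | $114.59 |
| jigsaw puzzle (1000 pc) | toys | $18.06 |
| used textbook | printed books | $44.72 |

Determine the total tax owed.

Floor lamp $107.41: home furniture, buyer-exempt → 0% → $0.00
Area rug (5x8) $352.53: home furniture, buyer-exempt → 0% → $0.00
Building blocks set $114.59: toys → 5.25% → $6.015975
Jigsaw puzzle (1000 pc) $18.06: toys → 5.25% → $0.94815
Used textbook $44.72: printed books → 7.25% → $3.2422
Unrounded tax sum = $10.206325 → $10.21

$10.21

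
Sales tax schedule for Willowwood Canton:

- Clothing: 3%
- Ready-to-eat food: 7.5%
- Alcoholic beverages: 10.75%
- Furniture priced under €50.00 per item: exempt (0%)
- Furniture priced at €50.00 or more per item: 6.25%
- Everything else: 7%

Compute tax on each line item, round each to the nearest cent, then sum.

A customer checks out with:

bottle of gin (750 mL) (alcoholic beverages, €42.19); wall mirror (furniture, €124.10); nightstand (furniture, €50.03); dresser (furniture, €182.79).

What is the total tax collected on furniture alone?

€22.31

Wall mirror €124.10: furniture, €50.00 or more → 6.25% → €7.76
Nightstand €50.03: furniture, €50.00 or more → 6.25% → €3.13
Dresser €182.79: furniture, €50.00 or more → 6.25% → €11.42
Tax on furniture = €7.76 + €3.13 + €11.42 = €22.31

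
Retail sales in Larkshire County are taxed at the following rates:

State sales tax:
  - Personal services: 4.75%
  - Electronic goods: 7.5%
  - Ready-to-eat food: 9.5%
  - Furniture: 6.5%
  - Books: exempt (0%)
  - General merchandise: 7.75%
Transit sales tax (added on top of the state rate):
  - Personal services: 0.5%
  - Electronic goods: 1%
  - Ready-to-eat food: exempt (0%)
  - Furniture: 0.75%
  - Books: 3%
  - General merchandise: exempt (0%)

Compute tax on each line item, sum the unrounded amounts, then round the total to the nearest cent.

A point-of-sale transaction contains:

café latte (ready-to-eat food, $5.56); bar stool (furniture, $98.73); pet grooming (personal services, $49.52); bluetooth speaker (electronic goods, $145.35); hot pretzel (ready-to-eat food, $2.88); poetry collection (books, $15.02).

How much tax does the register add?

$23.36

Café latte $5.56: ready-to-eat food → 9.5% + 0% transit = 9.5% → $0.5282
Bar stool $98.73: furniture → 6.5% + 0.75% transit = 7.25% → $7.157925
Pet grooming $49.52: personal services → 4.75% + 0.5% transit = 5.25% → $2.5998
Bluetooth speaker $145.35: electronic goods → 7.5% + 1% transit = 8.5% → $12.35475
Hot pretzel $2.88: ready-to-eat food → 9.5% + 0% transit = 9.5% → $0.2736
Poetry collection $15.02: books → 0% + 3% transit = 3% → $0.4506
Unrounded tax sum = $23.364875 → $23.36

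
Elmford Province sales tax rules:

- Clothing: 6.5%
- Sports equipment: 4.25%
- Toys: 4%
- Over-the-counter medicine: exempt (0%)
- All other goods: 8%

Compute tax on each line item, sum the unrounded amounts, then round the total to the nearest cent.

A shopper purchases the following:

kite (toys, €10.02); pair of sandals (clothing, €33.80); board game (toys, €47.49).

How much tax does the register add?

Kite €10.02: toys → 4% → €0.4008
Pair of sandals €33.80: clothing → 6.5% → €2.197
Board game €47.49: toys → 4% → €1.8996
Unrounded tax sum = €4.4974 → €4.50

€4.50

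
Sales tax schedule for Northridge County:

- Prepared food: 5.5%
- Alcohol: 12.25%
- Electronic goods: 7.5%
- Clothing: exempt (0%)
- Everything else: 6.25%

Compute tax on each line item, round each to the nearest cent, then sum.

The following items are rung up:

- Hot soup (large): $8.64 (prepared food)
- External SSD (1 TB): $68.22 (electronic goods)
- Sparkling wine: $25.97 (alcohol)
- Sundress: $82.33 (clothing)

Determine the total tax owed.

Hot soup (large) $8.64: prepared food → 5.5% → $0.48
External SSD (1 TB) $68.22: electronic goods → 7.5% → $5.12
Sparkling wine $25.97: alcohol → 12.25% → $3.18
Sundress $82.33: clothing → 0% → $0.00
Total tax = $0.48 + $5.12 + $3.18 = $8.78

$8.78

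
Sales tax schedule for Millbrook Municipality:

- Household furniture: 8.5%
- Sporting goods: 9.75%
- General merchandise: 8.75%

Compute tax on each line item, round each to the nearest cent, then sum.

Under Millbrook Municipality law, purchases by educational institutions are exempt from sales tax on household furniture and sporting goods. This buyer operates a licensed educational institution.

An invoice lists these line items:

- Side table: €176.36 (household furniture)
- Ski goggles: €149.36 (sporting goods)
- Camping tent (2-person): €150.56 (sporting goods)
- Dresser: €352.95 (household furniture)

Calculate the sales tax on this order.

€0.00

Side table €176.36: household furniture, buyer-exempt → 0% → €0.00
Ski goggles €149.36: sporting goods, buyer-exempt → 0% → €0.00
Camping tent (2-person) €150.56: sporting goods, buyer-exempt → 0% → €0.00
Dresser €352.95: household furniture, buyer-exempt → 0% → €0.00
Total tax = €0.00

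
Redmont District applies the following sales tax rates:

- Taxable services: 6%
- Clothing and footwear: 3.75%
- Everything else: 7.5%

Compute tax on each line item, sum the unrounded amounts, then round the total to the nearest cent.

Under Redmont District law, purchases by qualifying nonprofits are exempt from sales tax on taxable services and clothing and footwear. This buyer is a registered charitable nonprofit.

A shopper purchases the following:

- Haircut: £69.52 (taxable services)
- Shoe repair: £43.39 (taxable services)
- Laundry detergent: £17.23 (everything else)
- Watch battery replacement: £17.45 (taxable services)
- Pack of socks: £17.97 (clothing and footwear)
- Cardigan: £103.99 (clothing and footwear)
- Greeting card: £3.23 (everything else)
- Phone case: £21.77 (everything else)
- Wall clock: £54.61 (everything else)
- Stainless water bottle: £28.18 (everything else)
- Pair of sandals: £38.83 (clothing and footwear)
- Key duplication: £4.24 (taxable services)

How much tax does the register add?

£9.38

Haircut £69.52: taxable services, buyer-exempt → 0% → £0.00
Shoe repair £43.39: taxable services, buyer-exempt → 0% → £0.00
Laundry detergent £17.23: everything else → 7.5% → £1.29225
Watch battery replacement £17.45: taxable services, buyer-exempt → 0% → £0.00
Pack of socks £17.97: clothing and footwear, buyer-exempt → 0% → £0.00
Cardigan £103.99: clothing and footwear, buyer-exempt → 0% → £0.00
Greeting card £3.23: everything else → 7.5% → £0.24225
Phone case £21.77: everything else → 7.5% → £1.63275
Wall clock £54.61: everything else → 7.5% → £4.09575
Stainless water bottle £28.18: everything else → 7.5% → £2.1135
Pair of sandals £38.83: clothing and footwear, buyer-exempt → 0% → £0.00
Key duplication £4.24: taxable services, buyer-exempt → 0% → £0.00
Unrounded tax sum = £9.3765 → £9.38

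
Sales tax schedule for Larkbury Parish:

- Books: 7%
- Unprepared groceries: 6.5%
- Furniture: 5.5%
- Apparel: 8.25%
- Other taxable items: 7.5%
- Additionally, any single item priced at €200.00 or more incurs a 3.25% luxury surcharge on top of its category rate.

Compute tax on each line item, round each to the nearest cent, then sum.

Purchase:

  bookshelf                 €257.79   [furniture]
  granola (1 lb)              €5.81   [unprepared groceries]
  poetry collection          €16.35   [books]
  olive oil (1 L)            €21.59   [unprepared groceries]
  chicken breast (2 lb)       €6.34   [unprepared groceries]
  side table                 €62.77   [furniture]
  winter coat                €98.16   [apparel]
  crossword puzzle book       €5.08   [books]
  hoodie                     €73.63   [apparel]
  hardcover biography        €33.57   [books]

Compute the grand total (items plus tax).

Bookshelf €257.79: furniture → 5.5% + 3.25% surcharge = 8.75% → €22.56
Granola (1 lb) €5.81: unprepared groceries → 6.5% → €0.38
Poetry collection €16.35: books → 7% → €1.14
Olive oil (1 L) €21.59: unprepared groceries → 6.5% → €1.40
Chicken breast (2 lb) €6.34: unprepared groceries → 6.5% → €0.41
Side table €62.77: furniture → 5.5% → €3.45
Winter coat €98.16: apparel → 8.25% → €8.10
Crossword puzzle book €5.08: books → 7% → €0.36
Hoodie €73.63: apparel → 8.25% → €6.07
Hardcover biography €33.57: books → 7% → €2.35
Subtotal = €581.09; tax = €46.22; total due = €627.31

€627.31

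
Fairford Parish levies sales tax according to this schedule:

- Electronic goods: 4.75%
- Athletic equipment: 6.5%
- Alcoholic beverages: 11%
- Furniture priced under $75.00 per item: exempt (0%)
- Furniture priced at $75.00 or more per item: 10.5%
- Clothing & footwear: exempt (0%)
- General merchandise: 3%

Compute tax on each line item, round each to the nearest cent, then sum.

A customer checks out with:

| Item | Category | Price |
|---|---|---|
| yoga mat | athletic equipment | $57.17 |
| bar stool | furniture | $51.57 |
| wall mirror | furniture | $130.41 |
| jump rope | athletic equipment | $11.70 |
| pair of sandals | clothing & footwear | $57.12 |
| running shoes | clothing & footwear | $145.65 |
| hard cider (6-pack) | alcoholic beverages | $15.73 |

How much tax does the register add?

Yoga mat $57.17: athletic equipment → 6.5% → $3.72
Bar stool $51.57: furniture, under $75.00 → 0% → $0.00
Wall mirror $130.41: furniture, $75.00 or more → 10.5% → $13.69
Jump rope $11.70: athletic equipment → 6.5% → $0.76
Pair of sandals $57.12: clothing & footwear → 0% → $0.00
Running shoes $145.65: clothing & footwear → 0% → $0.00
Hard cider (6-pack) $15.73: alcoholic beverages → 11% → $1.73
Total tax = $3.72 + $13.69 + $0.76 + $1.73 = $19.90

$19.90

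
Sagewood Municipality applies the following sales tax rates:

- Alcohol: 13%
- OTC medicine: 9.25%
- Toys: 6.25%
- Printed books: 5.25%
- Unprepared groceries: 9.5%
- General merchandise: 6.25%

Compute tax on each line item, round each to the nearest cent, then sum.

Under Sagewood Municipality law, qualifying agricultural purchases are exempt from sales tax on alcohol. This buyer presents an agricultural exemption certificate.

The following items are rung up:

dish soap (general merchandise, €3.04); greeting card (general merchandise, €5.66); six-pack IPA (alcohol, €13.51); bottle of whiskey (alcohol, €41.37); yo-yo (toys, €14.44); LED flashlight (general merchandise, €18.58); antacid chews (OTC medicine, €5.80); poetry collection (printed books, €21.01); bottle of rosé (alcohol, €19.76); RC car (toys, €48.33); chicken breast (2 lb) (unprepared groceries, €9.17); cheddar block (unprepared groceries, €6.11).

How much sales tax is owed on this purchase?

Dish soap €3.04: general merchandise → 6.25% → €0.19
Greeting card €5.66: general merchandise → 6.25% → €0.35
Six-pack IPA €13.51: alcohol, buyer-exempt → 0% → €0.00
Bottle of whiskey €41.37: alcohol, buyer-exempt → 0% → €0.00
Yo-yo €14.44: toys → 6.25% → €0.90
LED flashlight €18.58: general merchandise → 6.25% → €1.16
Antacid chews €5.80: OTC medicine → 9.25% → €0.54
Poetry collection €21.01: printed books → 5.25% → €1.10
Bottle of rosé €19.76: alcohol, buyer-exempt → 0% → €0.00
RC car €48.33: toys → 6.25% → €3.02
Chicken breast (2 lb) €9.17: unprepared groceries → 9.5% → €0.87
Cheddar block €6.11: unprepared groceries → 9.5% → €0.58
Total tax = €0.19 + €0.35 + €0.90 + €1.16 + €0.54 + €1.10 + €3.02 + €0.87 + €0.58 = €8.71

€8.71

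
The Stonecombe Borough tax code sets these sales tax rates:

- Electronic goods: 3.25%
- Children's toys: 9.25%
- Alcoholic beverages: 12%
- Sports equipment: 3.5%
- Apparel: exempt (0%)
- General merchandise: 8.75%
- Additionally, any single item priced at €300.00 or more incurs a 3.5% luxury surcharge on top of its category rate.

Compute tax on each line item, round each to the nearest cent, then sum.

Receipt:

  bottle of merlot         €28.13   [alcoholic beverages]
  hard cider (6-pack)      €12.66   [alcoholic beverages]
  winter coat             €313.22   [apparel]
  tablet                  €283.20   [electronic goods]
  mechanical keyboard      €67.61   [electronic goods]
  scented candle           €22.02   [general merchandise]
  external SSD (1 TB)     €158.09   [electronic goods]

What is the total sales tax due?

€34.33

Bottle of merlot €28.13: alcoholic beverages → 12% → €3.38
Hard cider (6-pack) €12.66: alcoholic beverages → 12% → €1.52
Winter coat €313.22: apparel → 0% + 3.5% surcharge = 3.5% → €10.96
Tablet €283.20: electronic goods → 3.25% → €9.20
Mechanical keyboard €67.61: electronic goods → 3.25% → €2.20
Scented candle €22.02: general merchandise → 8.75% → €1.93
External SSD (1 TB) €158.09: electronic goods → 3.25% → €5.14
Total tax = €3.38 + €1.52 + €10.96 + €9.20 + €2.20 + €1.93 + €5.14 = €34.33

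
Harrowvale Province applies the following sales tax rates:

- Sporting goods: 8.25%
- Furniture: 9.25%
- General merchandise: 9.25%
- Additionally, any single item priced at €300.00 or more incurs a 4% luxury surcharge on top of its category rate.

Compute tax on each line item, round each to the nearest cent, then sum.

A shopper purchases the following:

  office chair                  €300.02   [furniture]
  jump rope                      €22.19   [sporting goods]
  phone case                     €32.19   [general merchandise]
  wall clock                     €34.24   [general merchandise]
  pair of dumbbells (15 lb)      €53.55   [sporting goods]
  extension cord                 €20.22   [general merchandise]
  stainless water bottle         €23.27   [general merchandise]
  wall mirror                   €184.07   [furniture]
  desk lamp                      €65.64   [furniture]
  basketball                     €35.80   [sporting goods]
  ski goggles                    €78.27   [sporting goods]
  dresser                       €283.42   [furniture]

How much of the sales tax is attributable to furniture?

Office chair €300.02: furniture → 9.25% + 4% surcharge = 13.25% → €39.75
Wall mirror €184.07: furniture → 9.25% → €17.03
Desk lamp €65.64: furniture → 9.25% → €6.07
Dresser €283.42: furniture → 9.25% → €26.22
Tax on furniture = €39.75 + €17.03 + €6.07 + €26.22 = €89.07

€89.07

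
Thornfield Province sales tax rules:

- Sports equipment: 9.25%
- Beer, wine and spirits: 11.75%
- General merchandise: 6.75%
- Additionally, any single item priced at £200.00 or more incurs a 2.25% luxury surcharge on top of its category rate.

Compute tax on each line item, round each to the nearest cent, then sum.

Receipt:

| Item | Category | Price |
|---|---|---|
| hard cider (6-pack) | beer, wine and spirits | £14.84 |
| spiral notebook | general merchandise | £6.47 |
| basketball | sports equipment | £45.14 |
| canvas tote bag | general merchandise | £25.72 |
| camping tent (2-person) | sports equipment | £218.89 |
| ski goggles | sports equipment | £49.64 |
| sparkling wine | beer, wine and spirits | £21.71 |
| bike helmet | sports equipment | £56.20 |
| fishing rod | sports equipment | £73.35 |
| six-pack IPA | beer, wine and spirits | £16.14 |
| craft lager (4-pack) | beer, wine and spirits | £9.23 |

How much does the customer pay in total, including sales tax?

Hard cider (6-pack) £14.84: beer, wine and spirits → 11.75% → £1.74
Spiral notebook £6.47: general merchandise → 6.75% → £0.44
Basketball £45.14: sports equipment → 9.25% → £4.18
Canvas tote bag £25.72: general merchandise → 6.75% → £1.74
Camping tent (2-person) £218.89: sports equipment → 9.25% + 2.25% surcharge = 11.5% → £25.17
Ski goggles £49.64: sports equipment → 9.25% → £4.59
Sparkling wine £21.71: beer, wine and spirits → 11.75% → £2.55
Bike helmet £56.20: sports equipment → 9.25% → £5.20
Fishing rod £73.35: sports equipment → 9.25% → £6.78
Six-pack IPA £16.14: beer, wine and spirits → 11.75% → £1.90
Craft lager (4-pack) £9.23: beer, wine and spirits → 11.75% → £1.08
Subtotal = £537.33; tax = £55.37; total due = £592.70

£592.70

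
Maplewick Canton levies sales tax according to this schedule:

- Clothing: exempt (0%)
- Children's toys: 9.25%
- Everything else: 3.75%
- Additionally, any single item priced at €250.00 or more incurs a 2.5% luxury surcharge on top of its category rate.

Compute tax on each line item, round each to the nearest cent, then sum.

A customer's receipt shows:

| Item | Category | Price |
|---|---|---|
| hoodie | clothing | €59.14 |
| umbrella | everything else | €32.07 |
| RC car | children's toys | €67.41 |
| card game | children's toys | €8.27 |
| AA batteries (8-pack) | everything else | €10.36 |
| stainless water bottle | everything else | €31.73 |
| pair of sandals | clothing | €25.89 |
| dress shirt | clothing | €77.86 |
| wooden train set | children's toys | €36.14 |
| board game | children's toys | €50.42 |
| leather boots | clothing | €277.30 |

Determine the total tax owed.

Hoodie €59.14: clothing → 0% → €0.00
Umbrella €32.07: everything else → 3.75% → €1.20
RC car €67.41: children's toys → 9.25% → €6.24
Card game €8.27: children's toys → 9.25% → €0.76
AA batteries (8-pack) €10.36: everything else → 3.75% → €0.39
Stainless water bottle €31.73: everything else → 3.75% → €1.19
Pair of sandals €25.89: clothing → 0% → €0.00
Dress shirt €77.86: clothing → 0% → €0.00
Wooden train set €36.14: children's toys → 9.25% → €3.34
Board game €50.42: children's toys → 9.25% → €4.66
Leather boots €277.30: clothing → 0% + 2.5% surcharge = 2.5% → €6.93
Total tax = €1.20 + €6.24 + €0.76 + €0.39 + €1.19 + €3.34 + €4.66 + €6.93 = €24.71

€24.71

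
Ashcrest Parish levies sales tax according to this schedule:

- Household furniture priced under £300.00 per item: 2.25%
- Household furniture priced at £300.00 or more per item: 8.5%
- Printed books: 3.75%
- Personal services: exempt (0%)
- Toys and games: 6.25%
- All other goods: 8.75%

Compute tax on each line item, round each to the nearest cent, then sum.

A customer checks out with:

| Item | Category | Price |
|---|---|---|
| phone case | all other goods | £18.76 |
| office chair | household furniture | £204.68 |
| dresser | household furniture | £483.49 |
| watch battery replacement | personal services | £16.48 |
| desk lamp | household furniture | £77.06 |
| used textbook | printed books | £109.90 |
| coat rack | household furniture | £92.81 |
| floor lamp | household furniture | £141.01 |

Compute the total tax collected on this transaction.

Phone case £18.76: all other goods → 8.75% → £1.64
Office chair £204.68: household furniture, under £300.00 → 2.25% → £4.61
Dresser £483.49: household furniture, £300.00 or more → 8.5% → £41.10
Watch battery replacement £16.48: personal services → 0% → £0.00
Desk lamp £77.06: household furniture, under £300.00 → 2.25% → £1.73
Used textbook £109.90: printed books → 3.75% → £4.12
Coat rack £92.81: household furniture, under £300.00 → 2.25% → £2.09
Floor lamp £141.01: household furniture, under £300.00 → 2.25% → £3.17
Total tax = £1.64 + £4.61 + £41.10 + £1.73 + £4.12 + £2.09 + £3.17 = £58.46

£58.46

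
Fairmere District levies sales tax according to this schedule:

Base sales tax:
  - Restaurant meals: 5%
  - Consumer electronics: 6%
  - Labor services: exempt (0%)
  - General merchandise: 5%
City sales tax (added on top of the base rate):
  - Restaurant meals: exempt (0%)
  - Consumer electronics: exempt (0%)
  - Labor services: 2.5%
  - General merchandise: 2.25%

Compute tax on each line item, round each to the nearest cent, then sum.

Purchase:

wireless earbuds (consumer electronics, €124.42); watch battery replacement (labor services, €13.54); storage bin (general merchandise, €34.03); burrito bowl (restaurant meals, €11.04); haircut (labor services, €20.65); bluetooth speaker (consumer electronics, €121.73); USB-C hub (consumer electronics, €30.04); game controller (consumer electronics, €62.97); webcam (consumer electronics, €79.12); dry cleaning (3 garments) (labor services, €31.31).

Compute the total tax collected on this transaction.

Wireless earbuds €124.42: consumer electronics → 6% + 0% city = 6% → €7.47
Watch battery replacement €13.54: labor services → 0% + 2.5% city = 2.5% → €0.34
Storage bin €34.03: general merchandise → 5% + 2.25% city = 7.25% → €2.47
Burrito bowl €11.04: restaurant meals → 5% + 0% city = 5% → €0.55
Haircut €20.65: labor services → 0% + 2.5% city = 2.5% → €0.52
Bluetooth speaker €121.73: consumer electronics → 6% + 0% city = 6% → €7.30
USB-C hub €30.04: consumer electronics → 6% + 0% city = 6% → €1.80
Game controller €62.97: consumer electronics → 6% + 0% city = 6% → €3.78
Webcam €79.12: consumer electronics → 6% + 0% city = 6% → €4.75
Dry cleaning (3 garments) €31.31: labor services → 0% + 2.5% city = 2.5% → €0.78
Total tax = €7.47 + €0.34 + €2.47 + €0.55 + €0.52 + €7.30 + €1.80 + €3.78 + €4.75 + €0.78 = €29.76

€29.76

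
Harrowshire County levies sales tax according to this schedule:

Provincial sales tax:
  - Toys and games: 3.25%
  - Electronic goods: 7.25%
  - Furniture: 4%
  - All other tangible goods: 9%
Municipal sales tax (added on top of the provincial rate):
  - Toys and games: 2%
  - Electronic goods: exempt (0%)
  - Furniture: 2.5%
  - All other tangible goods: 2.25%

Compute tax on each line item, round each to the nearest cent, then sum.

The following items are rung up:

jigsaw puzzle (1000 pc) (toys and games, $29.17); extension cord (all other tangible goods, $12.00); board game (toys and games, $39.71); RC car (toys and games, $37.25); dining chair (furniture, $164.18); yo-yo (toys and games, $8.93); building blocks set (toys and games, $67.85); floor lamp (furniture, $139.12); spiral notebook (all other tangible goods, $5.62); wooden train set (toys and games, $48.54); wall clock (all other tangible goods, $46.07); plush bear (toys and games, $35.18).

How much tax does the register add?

$40.87

Jigsaw puzzle (1000 pc) $29.17: toys and games → 3.25% + 2% municipal = 5.25% → $1.53
Extension cord $12.00: all other tangible goods → 9% + 2.25% municipal = 11.25% → $1.35
Board game $39.71: toys and games → 3.25% + 2% municipal = 5.25% → $2.08
RC car $37.25: toys and games → 3.25% + 2% municipal = 5.25% → $1.96
Dining chair $164.18: furniture → 4% + 2.5% municipal = 6.5% → $10.67
Yo-yo $8.93: toys and games → 3.25% + 2% municipal = 5.25% → $0.47
Building blocks set $67.85: toys and games → 3.25% + 2% municipal = 5.25% → $3.56
Floor lamp $139.12: furniture → 4% + 2.5% municipal = 6.5% → $9.04
Spiral notebook $5.62: all other tangible goods → 9% + 2.25% municipal = 11.25% → $0.63
Wooden train set $48.54: toys and games → 3.25% + 2% municipal = 5.25% → $2.55
Wall clock $46.07: all other tangible goods → 9% + 2.25% municipal = 11.25% → $5.18
Plush bear $35.18: toys and games → 3.25% + 2% municipal = 5.25% → $1.85
Total tax = $1.53 + $1.35 + $2.08 + $1.96 + $10.67 + $0.47 + $3.56 + $9.04 + $0.63 + $2.55 + $5.18 + $1.85 = $40.87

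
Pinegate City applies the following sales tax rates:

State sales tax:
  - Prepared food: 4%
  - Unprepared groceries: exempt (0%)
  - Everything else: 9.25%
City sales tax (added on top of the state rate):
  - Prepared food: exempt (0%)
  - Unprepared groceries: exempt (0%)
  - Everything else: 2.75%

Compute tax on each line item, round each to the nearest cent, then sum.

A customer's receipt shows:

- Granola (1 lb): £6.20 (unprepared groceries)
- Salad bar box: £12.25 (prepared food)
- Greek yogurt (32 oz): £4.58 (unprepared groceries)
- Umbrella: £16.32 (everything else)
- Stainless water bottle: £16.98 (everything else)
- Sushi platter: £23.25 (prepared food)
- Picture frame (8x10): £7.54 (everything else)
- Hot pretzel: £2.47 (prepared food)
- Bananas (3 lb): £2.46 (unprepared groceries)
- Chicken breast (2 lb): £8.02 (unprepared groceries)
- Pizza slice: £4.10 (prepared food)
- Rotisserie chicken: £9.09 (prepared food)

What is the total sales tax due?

Granola (1 lb) £6.20: unprepared groceries → 0% + 0% city = 0% → £0.00
Salad bar box £12.25: prepared food → 4% + 0% city = 4% → £0.49
Greek yogurt (32 oz) £4.58: unprepared groceries → 0% + 0% city = 0% → £0.00
Umbrella £16.32: everything else → 9.25% + 2.75% city = 12% → £1.96
Stainless water bottle £16.98: everything else → 9.25% + 2.75% city = 12% → £2.04
Sushi platter £23.25: prepared food → 4% + 0% city = 4% → £0.93
Picture frame (8x10) £7.54: everything else → 9.25% + 2.75% city = 12% → £0.90
Hot pretzel £2.47: prepared food → 4% + 0% city = 4% → £0.10
Bananas (3 lb) £2.46: unprepared groceries → 0% + 0% city = 0% → £0.00
Chicken breast (2 lb) £8.02: unprepared groceries → 0% + 0% city = 0% → £0.00
Pizza slice £4.10: prepared food → 4% + 0% city = 4% → £0.16
Rotisserie chicken £9.09: prepared food → 4% + 0% city = 4% → £0.36
Total tax = £0.49 + £1.96 + £2.04 + £0.93 + £0.90 + £0.10 + £0.16 + £0.36 = £6.94

£6.94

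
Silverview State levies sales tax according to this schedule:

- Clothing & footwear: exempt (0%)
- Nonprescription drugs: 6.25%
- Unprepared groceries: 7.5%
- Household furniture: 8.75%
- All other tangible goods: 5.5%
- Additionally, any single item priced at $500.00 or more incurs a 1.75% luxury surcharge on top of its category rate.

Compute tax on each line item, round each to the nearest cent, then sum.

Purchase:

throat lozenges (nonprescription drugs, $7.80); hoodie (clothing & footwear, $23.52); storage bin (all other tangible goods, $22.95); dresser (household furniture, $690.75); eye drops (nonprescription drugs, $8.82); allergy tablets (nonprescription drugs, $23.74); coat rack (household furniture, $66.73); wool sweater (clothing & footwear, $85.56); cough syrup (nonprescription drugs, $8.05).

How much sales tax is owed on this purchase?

$82.65

Throat lozenges $7.80: nonprescription drugs → 6.25% → $0.49
Hoodie $23.52: clothing & footwear → 0% → $0.00
Storage bin $22.95: all other tangible goods → 5.5% → $1.26
Dresser $690.75: household furniture → 8.75% + 1.75% surcharge = 10.5% → $72.53
Eye drops $8.82: nonprescription drugs → 6.25% → $0.55
Allergy tablets $23.74: nonprescription drugs → 6.25% → $1.48
Coat rack $66.73: household furniture → 8.75% → $5.84
Wool sweater $85.56: clothing & footwear → 0% → $0.00
Cough syrup $8.05: nonprescription drugs → 6.25% → $0.50
Total tax = $0.49 + $1.26 + $72.53 + $0.55 + $1.48 + $5.84 + $0.50 = $82.65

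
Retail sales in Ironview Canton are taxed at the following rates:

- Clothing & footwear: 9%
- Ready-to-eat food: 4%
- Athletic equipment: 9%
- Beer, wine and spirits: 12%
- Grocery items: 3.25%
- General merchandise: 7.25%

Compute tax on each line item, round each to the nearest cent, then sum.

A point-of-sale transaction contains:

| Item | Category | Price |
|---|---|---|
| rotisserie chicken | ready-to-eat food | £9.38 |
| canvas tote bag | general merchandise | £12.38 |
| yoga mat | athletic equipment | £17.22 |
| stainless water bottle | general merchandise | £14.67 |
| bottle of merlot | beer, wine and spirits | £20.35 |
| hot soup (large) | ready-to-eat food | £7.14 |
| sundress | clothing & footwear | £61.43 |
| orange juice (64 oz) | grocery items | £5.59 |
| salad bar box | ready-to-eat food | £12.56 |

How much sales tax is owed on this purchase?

£12.83

Rotisserie chicken £9.38: ready-to-eat food → 4% → £0.38
Canvas tote bag £12.38: general merchandise → 7.25% → £0.90
Yoga mat £17.22: athletic equipment → 9% → £1.55
Stainless water bottle £14.67: general merchandise → 7.25% → £1.06
Bottle of merlot £20.35: beer, wine and spirits → 12% → £2.44
Hot soup (large) £7.14: ready-to-eat food → 4% → £0.29
Sundress £61.43: clothing & footwear → 9% → £5.53
Orange juice (64 oz) £5.59: grocery items → 3.25% → £0.18
Salad bar box £12.56: ready-to-eat food → 4% → £0.50
Total tax = £0.38 + £0.90 + £1.55 + £1.06 + £2.44 + £0.29 + £5.53 + £0.18 + £0.50 = £12.83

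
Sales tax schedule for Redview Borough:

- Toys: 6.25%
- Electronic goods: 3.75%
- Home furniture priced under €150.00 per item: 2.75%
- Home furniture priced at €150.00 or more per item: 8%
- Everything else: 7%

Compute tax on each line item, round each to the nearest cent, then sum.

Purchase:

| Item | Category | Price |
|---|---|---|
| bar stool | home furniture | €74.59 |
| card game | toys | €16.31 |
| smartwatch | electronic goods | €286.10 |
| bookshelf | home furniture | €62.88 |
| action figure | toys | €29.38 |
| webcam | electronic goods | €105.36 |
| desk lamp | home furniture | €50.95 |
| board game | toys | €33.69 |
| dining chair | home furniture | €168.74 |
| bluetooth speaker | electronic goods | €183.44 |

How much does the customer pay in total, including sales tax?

€1056.65

Bar stool €74.59: home furniture, under €150.00 → 2.75% → €2.05
Card game €16.31: toys → 6.25% → €1.02
Smartwatch €286.10: electronic goods → 3.75% → €10.73
Bookshelf €62.88: home furniture, under €150.00 → 2.75% → €1.73
Action figure €29.38: toys → 6.25% → €1.84
Webcam €105.36: electronic goods → 3.75% → €3.95
Desk lamp €50.95: home furniture, under €150.00 → 2.75% → €1.40
Board game €33.69: toys → 6.25% → €2.11
Dining chair €168.74: home furniture, €150.00 or more → 8% → €13.50
Bluetooth speaker €183.44: electronic goods → 3.75% → €6.88
Subtotal = €1011.44; tax = €45.21; total due = €1056.65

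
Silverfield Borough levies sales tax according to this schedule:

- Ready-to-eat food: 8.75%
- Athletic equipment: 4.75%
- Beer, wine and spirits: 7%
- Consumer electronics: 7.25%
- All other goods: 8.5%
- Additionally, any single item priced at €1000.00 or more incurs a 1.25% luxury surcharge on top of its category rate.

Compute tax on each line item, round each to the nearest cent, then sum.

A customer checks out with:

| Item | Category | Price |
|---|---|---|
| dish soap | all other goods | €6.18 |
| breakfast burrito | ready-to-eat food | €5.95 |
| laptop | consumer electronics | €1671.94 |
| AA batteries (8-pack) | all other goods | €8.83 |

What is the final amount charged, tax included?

€1836.81

Dish soap €6.18: all other goods → 8.5% → €0.53
Breakfast burrito €5.95: ready-to-eat food → 8.75% → €0.52
Laptop €1671.94: consumer electronics → 7.25% + 1.25% surcharge = 8.5% → €142.11
AA batteries (8-pack) €8.83: all other goods → 8.5% → €0.75
Subtotal = €1692.90; tax = €143.91; total due = €1836.81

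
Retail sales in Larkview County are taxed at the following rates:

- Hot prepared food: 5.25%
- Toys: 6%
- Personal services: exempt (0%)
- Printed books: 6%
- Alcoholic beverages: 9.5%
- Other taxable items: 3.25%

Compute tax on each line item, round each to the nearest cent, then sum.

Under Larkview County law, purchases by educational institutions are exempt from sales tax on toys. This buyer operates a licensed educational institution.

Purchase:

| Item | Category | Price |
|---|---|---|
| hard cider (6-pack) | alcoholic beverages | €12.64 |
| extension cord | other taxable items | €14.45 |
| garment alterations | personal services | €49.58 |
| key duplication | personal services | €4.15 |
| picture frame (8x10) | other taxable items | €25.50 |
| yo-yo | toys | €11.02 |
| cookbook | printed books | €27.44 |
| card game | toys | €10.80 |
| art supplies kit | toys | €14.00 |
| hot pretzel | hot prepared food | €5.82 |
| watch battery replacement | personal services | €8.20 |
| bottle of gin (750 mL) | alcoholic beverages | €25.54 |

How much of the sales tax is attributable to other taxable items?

Extension cord €14.45: other taxable items → 3.25% → €0.47
Picture frame (8x10) €25.50: other taxable items → 3.25% → €0.83
Tax on other taxable items = €0.47 + €0.83 = €1.30

€1.30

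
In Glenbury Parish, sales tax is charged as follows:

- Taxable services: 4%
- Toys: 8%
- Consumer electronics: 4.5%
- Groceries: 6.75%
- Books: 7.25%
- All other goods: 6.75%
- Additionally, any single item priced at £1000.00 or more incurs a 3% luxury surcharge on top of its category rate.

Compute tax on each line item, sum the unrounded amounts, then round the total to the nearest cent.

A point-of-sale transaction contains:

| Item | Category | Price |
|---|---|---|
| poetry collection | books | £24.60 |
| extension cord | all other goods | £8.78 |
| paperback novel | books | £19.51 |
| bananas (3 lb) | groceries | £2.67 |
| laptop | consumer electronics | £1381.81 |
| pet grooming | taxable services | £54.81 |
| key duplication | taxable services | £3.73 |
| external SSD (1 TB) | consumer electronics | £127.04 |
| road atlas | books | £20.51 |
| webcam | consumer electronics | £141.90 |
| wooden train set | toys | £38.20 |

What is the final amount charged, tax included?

Poetry collection £24.60: books → 7.25% → £1.7835
Extension cord £8.78: all other goods → 6.75% → £0.59265
Paperback novel £19.51: books → 7.25% → £1.414475
Bananas (3 lb) £2.67: groceries → 6.75% → £0.180225
Laptop £1381.81: consumer electronics → 4.5% + 3% surcharge = 7.5% → £103.63575
Pet grooming £54.81: taxable services → 4% → £2.1924
Key duplication £3.73: taxable services → 4% → £0.1492
External SSD (1 TB) £127.04: consumer electronics → 4.5% → £5.7168
Road atlas £20.51: books → 7.25% → £1.486975
Webcam £141.90: consumer electronics → 4.5% → £6.3855
Wooden train set £38.20: toys → 8% → £3.056
Subtotal = £1823.56; unrounded tax = £126.593475 → £126.59; total due = £1950.15

£1950.15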